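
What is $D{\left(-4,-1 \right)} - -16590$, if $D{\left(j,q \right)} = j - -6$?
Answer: $16592$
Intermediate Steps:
$D{\left(j,q \right)} = 6 + j$ ($D{\left(j,q \right)} = j + 6 = 6 + j$)
$D{\left(-4,-1 \right)} - -16590 = \left(6 - 4\right) - -16590 = 2 + 16590 = 16592$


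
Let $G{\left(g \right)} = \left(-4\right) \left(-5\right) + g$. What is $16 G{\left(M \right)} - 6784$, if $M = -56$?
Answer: $-7360$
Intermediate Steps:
$G{\left(g \right)} = 20 + g$
$16 G{\left(M \right)} - 6784 = 16 \left(20 - 56\right) - 6784 = 16 \left(-36\right) - 6784 = -576 - 6784 = -7360$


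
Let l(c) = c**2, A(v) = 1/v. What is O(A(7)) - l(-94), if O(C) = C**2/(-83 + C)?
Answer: -35874161/4060 ≈ -8836.0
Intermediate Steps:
O(C) = C**2/(-83 + C)
O(A(7)) - l(-94) = (1/7)**2/(-83 + 1/7) - 1*(-94)**2 = (1/7)**2/(-83 + 1/7) - 1*8836 = 1/(49*(-580/7)) - 8836 = (1/49)*(-7/580) - 8836 = -1/4060 - 8836 = -35874161/4060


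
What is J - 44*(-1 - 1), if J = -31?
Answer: 57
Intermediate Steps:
J - 44*(-1 - 1) = -31 - 44*(-1 - 1) = -31 - 44*(-2) = -31 + 88 = 57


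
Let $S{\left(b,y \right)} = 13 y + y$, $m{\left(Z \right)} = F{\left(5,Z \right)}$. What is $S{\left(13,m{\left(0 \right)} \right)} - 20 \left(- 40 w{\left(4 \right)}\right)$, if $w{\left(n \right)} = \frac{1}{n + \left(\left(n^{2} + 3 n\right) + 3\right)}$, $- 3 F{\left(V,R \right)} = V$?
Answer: $- \frac{10}{21} \approx -0.47619$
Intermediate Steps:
$F{\left(V,R \right)} = - \frac{V}{3}$
$m{\left(Z \right)} = - \frac{5}{3}$ ($m{\left(Z \right)} = \left(- \frac{1}{3}\right) 5 = - \frac{5}{3}$)
$w{\left(n \right)} = \frac{1}{3 + n^{2} + 4 n}$ ($w{\left(n \right)} = \frac{1}{n + \left(3 + n^{2} + 3 n\right)} = \frac{1}{3 + n^{2} + 4 n}$)
$S{\left(b,y \right)} = 14 y$
$S{\left(13,m{\left(0 \right)} \right)} - 20 \left(- 40 w{\left(4 \right)}\right) = 14 \left(- \frac{5}{3}\right) - 20 \left(- \frac{40}{3 + 4^{2} + 4 \cdot 4}\right) = - \frac{70}{3} - 20 \left(- \frac{40}{3 + 16 + 16}\right) = - \frac{70}{3} - 20 \left(- \frac{40}{35}\right) = - \frac{70}{3} - 20 \left(\left(-40\right) \frac{1}{35}\right) = - \frac{70}{3} - - \frac{160}{7} = - \frac{70}{3} + \frac{160}{7} = - \frac{10}{21}$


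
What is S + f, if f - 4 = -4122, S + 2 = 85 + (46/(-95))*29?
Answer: -384659/95 ≈ -4049.0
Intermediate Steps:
S = 6551/95 (S = -2 + (85 + (46/(-95))*29) = -2 + (85 + (46*(-1/95))*29) = -2 + (85 - 46/95*29) = -2 + (85 - 1334/95) = -2 + 6741/95 = 6551/95 ≈ 68.958)
f = -4118 (f = 4 - 4122 = -4118)
S + f = 6551/95 - 4118 = -384659/95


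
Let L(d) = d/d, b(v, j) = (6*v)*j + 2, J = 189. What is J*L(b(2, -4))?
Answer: 189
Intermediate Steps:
b(v, j) = 2 + 6*j*v (b(v, j) = 6*j*v + 2 = 2 + 6*j*v)
L(d) = 1
J*L(b(2, -4)) = 189*1 = 189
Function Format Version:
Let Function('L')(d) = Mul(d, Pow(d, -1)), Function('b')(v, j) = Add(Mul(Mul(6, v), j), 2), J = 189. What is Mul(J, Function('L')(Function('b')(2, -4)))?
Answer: 189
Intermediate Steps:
Function('b')(v, j) = Add(2, Mul(6, j, v)) (Function('b')(v, j) = Add(Mul(6, j, v), 2) = Add(2, Mul(6, j, v)))
Function('L')(d) = 1
Mul(J, Function('L')(Function('b')(2, -4))) = Mul(189, 1) = 189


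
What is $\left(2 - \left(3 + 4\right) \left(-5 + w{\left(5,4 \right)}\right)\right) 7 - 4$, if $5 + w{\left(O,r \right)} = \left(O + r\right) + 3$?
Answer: $-88$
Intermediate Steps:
$w{\left(O,r \right)} = -2 + O + r$ ($w{\left(O,r \right)} = -5 + \left(\left(O + r\right) + 3\right) = -5 + \left(3 + O + r\right) = -2 + O + r$)
$\left(2 - \left(3 + 4\right) \left(-5 + w{\left(5,4 \right)}\right)\right) 7 - 4 = \left(2 - \left(3 + 4\right) \left(-5 + \left(-2 + 5 + 4\right)\right)\right) 7 - 4 = \left(2 - 7 \left(-5 + 7\right)\right) 7 - 4 = \left(2 - 7 \cdot 2\right) 7 - 4 = \left(2 - 14\right) 7 - 4 = \left(-12\right) 7 - 4 = -84 - 4 = -88$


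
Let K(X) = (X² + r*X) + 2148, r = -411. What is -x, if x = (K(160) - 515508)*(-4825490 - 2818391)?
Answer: -4231041011120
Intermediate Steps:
K(X) = 2148 + X² - 411*X (K(X) = (X² - 411*X) + 2148 = 2148 + X² - 411*X)
x = 4231041011120 (x = ((2148 + 160² - 411*160) - 515508)*(-4825490 - 2818391) = ((2148 + 25600 - 65760) - 515508)*(-7643881) = (-38012 - 515508)*(-7643881) = -553520*(-7643881) = 4231041011120)
-x = -1*4231041011120 = -4231041011120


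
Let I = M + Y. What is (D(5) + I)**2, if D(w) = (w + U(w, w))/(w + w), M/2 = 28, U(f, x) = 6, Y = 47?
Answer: 1083681/100 ≈ 10837.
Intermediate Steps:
M = 56 (M = 2*28 = 56)
D(w) = (6 + w)/(2*w) (D(w) = (w + 6)/(w + w) = (6 + w)/((2*w)) = (6 + w)*(1/(2*w)) = (6 + w)/(2*w))
I = 103 (I = 56 + 47 = 103)
(D(5) + I)**2 = ((1/2)*(6 + 5)/5 + 103)**2 = ((1/2)*(1/5)*11 + 103)**2 = (11/10 + 103)**2 = (1041/10)**2 = 1083681/100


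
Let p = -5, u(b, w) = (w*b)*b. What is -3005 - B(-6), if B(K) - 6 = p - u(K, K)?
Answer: -3222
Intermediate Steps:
u(b, w) = w*b**2 (u(b, w) = (b*w)*b = w*b**2)
B(K) = 1 - K**3 (B(K) = 6 + (-5 - K*K**2) = 6 + (-5 - K**3) = 1 - K**3)
-3005 - B(-6) = -3005 - (1 - 1*(-6)**3) = -3005 - (1 - 1*(-216)) = -3005 - (1 + 216) = -3005 - 1*217 = -3005 - 217 = -3222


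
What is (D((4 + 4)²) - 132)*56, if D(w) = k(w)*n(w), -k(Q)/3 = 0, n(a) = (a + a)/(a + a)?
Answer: -7392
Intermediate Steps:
n(a) = 1 (n(a) = (2*a)/((2*a)) = (2*a)*(1/(2*a)) = 1)
k(Q) = 0 (k(Q) = -3*0 = 0)
D(w) = 0 (D(w) = 0*1 = 0)
(D((4 + 4)²) - 132)*56 = (0 - 132)*56 = -132*56 = -7392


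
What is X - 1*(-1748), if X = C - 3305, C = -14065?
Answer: -15622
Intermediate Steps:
X = -17370 (X = -14065 - 3305 = -17370)
X - 1*(-1748) = -17370 - 1*(-1748) = -17370 + 1748 = -15622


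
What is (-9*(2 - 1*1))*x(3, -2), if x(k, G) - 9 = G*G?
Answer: -117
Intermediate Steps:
x(k, G) = 9 + G**2 (x(k, G) = 9 + G*G = 9 + G**2)
(-9*(2 - 1*1))*x(3, -2) = (-9*(2 - 1*1))*(9 + (-2)**2) = (-9*(2 - 1))*(9 + 4) = -9*1*13 = -9*13 = -117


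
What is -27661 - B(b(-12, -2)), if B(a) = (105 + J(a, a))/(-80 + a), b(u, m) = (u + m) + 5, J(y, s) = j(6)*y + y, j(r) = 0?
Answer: -2461733/89 ≈ -27660.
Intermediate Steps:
J(y, s) = y (J(y, s) = 0*y + y = 0 + y = y)
b(u, m) = 5 + m + u (b(u, m) = (m + u) + 5 = 5 + m + u)
B(a) = (105 + a)/(-80 + a)
-27661 - B(b(-12, -2)) = -27661 - (105 + (5 - 2 - 12))/(-80 + (5 - 2 - 12)) = -27661 - (105 - 9)/(-80 - 9) = -27661 - 96/(-89) = -27661 - (-1)*96/89 = -27661 - 1*(-96/89) = -27661 + 96/89 = -2461733/89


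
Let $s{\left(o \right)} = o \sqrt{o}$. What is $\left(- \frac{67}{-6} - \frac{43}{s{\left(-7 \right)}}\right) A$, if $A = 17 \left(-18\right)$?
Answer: $-3417 + \frac{13158 i \sqrt{7}}{49} \approx -3417.0 + 710.46 i$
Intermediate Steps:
$s{\left(o \right)} = o^{\frac{3}{2}}$
$A = -306$
$\left(- \frac{67}{-6} - \frac{43}{s{\left(-7 \right)}}\right) A = \left(- \frac{67}{-6} - \frac{43}{\left(-7\right)^{\frac{3}{2}}}\right) \left(-306\right) = \left(\left(-67\right) \left(- \frac{1}{6}\right) - \frac{43}{\left(-7\right) i \sqrt{7}}\right) \left(-306\right) = \left(\frac{67}{6} - 43 \frac{i \sqrt{7}}{49}\right) \left(-306\right) = \left(\frac{67}{6} - \frac{43 i \sqrt{7}}{49}\right) \left(-306\right) = -3417 + \frac{13158 i \sqrt{7}}{49}$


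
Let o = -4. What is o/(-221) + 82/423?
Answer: 19814/93483 ≈ 0.21195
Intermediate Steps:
o/(-221) + 82/423 = -4/(-221) + 82/423 = -4*(-1/221) + 82*(1/423) = 4/221 + 82/423 = 19814/93483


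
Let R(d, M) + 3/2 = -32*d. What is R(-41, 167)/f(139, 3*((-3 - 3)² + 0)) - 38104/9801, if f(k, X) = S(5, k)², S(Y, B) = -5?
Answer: 2162111/44550 ≈ 48.532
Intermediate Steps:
R(d, M) = -3/2 - 32*d
f(k, X) = 25 (f(k, X) = (-5)² = 25)
R(-41, 167)/f(139, 3*((-3 - 3)² + 0)) - 38104/9801 = (-3/2 - 32*(-41))/25 - 38104/9801 = (-3/2 + 1312)*(1/25) - 38104*1/9801 = (2621/2)*(1/25) - 3464/891 = 2621/50 - 3464/891 = 2162111/44550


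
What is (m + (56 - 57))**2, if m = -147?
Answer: 21904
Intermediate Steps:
(m + (56 - 57))**2 = (-147 + (56 - 57))**2 = (-147 - 1)**2 = (-148)**2 = 21904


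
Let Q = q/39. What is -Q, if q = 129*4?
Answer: -172/13 ≈ -13.231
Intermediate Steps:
q = 516
Q = 172/13 (Q = 516/39 = 516*(1/39) = 172/13 ≈ 13.231)
-Q = -1*172/13 = -172/13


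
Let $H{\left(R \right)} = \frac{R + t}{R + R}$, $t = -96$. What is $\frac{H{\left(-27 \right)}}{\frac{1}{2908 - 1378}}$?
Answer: $3485$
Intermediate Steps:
$H{\left(R \right)} = \frac{-96 + R}{2 R}$ ($H{\left(R \right)} = \frac{R - 96}{R + R} = \frac{-96 + R}{2 R}$)
$\frac{H{\left(-27 \right)}}{\frac{1}{2908 - 1378}} = \frac{\frac{1}{2} \frac{1}{-27} \left(-96 - 27\right)}{\frac{1}{2908 - 1378}} = \frac{\frac{1}{2} \left(- \frac{1}{27}\right) \left(-123\right)}{\frac{1}{1530}} = \frac{41 \frac{1}{\frac{1}{1530}}}{18} = \frac{41}{18} \cdot 1530 = 3485$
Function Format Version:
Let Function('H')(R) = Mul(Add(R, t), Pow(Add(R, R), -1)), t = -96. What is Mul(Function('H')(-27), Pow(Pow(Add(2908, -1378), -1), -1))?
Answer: 3485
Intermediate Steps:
Function('H')(R) = Mul(Rational(1, 2), Pow(R, -1), Add(-96, R)) (Function('H')(R) = Mul(Add(R, -96), Pow(Add(R, R), -1)) = Mul(Add(-96, R), Pow(Mul(2, R), -1)) = Mul(Add(-96, R), Mul(Rational(1, 2), Pow(R, -1))) = Mul(Rational(1, 2), Pow(R, -1), Add(-96, R)))
Mul(Function('H')(-27), Pow(Pow(Add(2908, -1378), -1), -1)) = Mul(Mul(Rational(1, 2), Pow(-27, -1), Add(-96, -27)), Pow(Pow(Add(2908, -1378), -1), -1)) = Mul(Mul(Rational(1, 2), Rational(-1, 27), -123), Pow(Pow(1530, -1), -1)) = Mul(Rational(41, 18), Pow(Rational(1, 1530), -1)) = Mul(Rational(41, 18), 1530) = 3485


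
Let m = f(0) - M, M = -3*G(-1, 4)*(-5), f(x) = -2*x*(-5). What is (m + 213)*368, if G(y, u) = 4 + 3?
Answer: 39744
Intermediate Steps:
f(x) = 10*x
G(y, u) = 7
M = 105 (M = -3*7*(-5) = -21*(-5) = 105)
m = -105 (m = 10*0 - 1*105 = 0 - 105 = -105)
(m + 213)*368 = (-105 + 213)*368 = 108*368 = 39744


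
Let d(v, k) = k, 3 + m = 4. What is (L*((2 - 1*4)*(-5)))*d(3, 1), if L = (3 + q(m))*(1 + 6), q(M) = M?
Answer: 280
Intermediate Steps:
m = 1 (m = -3 + 4 = 1)
L = 28 (L = (3 + 1)*(1 + 6) = 4*7 = 28)
(L*((2 - 1*4)*(-5)))*d(3, 1) = (28*((2 - 1*4)*(-5)))*1 = (28*((2 - 4)*(-5)))*1 = (28*(-2*(-5)))*1 = (28*10)*1 = 280*1 = 280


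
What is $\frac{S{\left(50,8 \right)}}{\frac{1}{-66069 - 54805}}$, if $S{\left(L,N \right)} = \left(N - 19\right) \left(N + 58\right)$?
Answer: $87754524$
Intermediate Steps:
$S{\left(L,N \right)} = \left(-19 + N\right) \left(58 + N\right)$
$\frac{S{\left(50,8 \right)}}{\frac{1}{-66069 - 54805}} = \frac{-1102 + 8^{2} + 39 \cdot 8}{\frac{1}{-66069 - 54805}} = \frac{-1102 + 64 + 312}{\frac{1}{-120874}} = - \frac{726}{- \frac{1}{120874}} = \left(-726\right) \left(-120874\right) = 87754524$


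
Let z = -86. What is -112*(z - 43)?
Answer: 14448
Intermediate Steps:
-112*(z - 43) = -112*(-86 - 43) = -112*(-129) = 14448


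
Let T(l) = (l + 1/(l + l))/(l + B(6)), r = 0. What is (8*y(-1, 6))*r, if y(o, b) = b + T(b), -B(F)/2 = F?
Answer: 0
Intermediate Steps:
B(F) = -2*F
T(l) = (l + 1/(2*l))/(-12 + l) (T(l) = (l + 1/(l + l))/(l - 2*6) = (l + 1/(2*l))/(l - 12) = (l + 1/(2*l))/(-12 + l))
y(o, b) = b + (½ + b²)/(b*(-12 + b))
(8*y(-1, 6))*r = (8*((½ + 6³ - 11*6²)/(6*(-12 + 6))))*0 = (8*((⅙)*(½ + 216 - 11*36)/(-6)))*0 = (8*((⅙)*(-⅙)*(½ + 216 - 396)))*0 = (8*((⅙)*(-⅙)*(-359/2)))*0 = (8*(359/72))*0 = (359/9)*0 = 0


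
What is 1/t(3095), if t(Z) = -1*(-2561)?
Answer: 1/2561 ≈ 0.00039047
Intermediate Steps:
t(Z) = 2561
1/t(3095) = 1/2561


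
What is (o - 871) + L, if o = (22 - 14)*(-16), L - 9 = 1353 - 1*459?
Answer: -96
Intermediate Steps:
L = 903 (L = 9 + (1353 - 1*459) = 9 + (1353 - 459) = 9 + 894 = 903)
o = -128 (o = 8*(-16) = -128)
(o - 871) + L = (-128 - 871) + 903 = -999 + 903 = -96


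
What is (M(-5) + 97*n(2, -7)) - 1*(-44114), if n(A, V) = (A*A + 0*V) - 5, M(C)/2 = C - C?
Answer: 44017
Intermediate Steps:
M(C) = 0 (M(C) = 2*(C - C) = 2*0 = 0)
n(A, V) = -5 + A**2 (n(A, V) = (A**2 + 0) - 5 = A**2 - 5 = -5 + A**2)
(M(-5) + 97*n(2, -7)) - 1*(-44114) = (0 + 97*(-5 + 2**2)) - 1*(-44114) = (0 + 97*(-5 + 4)) + 44114 = (0 + 97*(-1)) + 44114 = (0 - 97) + 44114 = -97 + 44114 = 44017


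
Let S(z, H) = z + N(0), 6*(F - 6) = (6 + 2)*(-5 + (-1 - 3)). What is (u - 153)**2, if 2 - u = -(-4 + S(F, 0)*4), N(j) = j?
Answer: 32041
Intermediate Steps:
F = -6 (F = 6 + ((6 + 2)*(-5 + (-1 - 3)))/6 = 6 + (8*(-5 - 4))/6 = 6 + (8*(-9))/6 = 6 + (1/6)*(-72) = 6 - 12 = -6)
S(z, H) = z (S(z, H) = z + 0 = z)
u = -26 (u = 2 - (-1)*(-4 - 6*4) = 2 - (-1)*(-4 - 24) = 2 - (-1)*(-28) = 2 - 1*28 = 2 - 28 = -26)
(u - 153)**2 = (-26 - 153)**2 = (-179)**2 = 32041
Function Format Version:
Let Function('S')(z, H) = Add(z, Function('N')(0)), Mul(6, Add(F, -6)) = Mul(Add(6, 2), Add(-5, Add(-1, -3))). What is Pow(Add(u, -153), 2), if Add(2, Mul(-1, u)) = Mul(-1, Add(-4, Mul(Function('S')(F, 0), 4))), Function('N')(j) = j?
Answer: 32041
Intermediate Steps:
F = -6 (F = Add(6, Mul(Rational(1, 6), Mul(Add(6, 2), Add(-5, Add(-1, -3))))) = Add(6, Mul(Rational(1, 6), Mul(8, Add(-5, -4)))) = Add(6, Mul(Rational(1, 6), Mul(8, -9))) = Add(6, Mul(Rational(1, 6), -72)) = Add(6, -12) = -6)
Function('S')(z, H) = z (Function('S')(z, H) = Add(z, 0) = z)
u = -26 (u = Add(2, Mul(-1, Mul(-1, Add(-4, Mul(-6, 4))))) = Add(2, Mul(-1, Mul(-1, Add(-4, -24)))) = Add(2, Mul(-1, Mul(-1, -28))) = Add(2, Mul(-1, 28)) = Add(2, -28) = -26)
Pow(Add(u, -153), 2) = Pow(Add(-26, -153), 2) = Pow(-179, 2) = 32041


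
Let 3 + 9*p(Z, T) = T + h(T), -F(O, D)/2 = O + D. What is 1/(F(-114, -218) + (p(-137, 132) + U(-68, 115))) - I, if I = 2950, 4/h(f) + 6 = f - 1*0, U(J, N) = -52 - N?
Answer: -855287033/289928 ≈ -2950.0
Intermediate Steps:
F(O, D) = -2*D - 2*O (F(O, D) = -2*(O + D) = -2*(D + O) = -2*D - 2*O)
h(f) = 4/(-6 + f) (h(f) = 4/(-6 + (f - 1*0)) = 4/(-6 + (f + 0)) = 4/(-6 + f))
p(Z, T) = -⅓ + T/9 + 4/(9*(-6 + T)) (p(Z, T) = -⅓ + (T + 4/(-6 + T))/9 = -⅓ + (T/9 + 4/(9*(-6 + T))) = -⅓ + T/9 + 4/(9*(-6 + T)))
1/(F(-114, -218) + (p(-137, 132) + U(-68, 115))) - I = 1/((-2*(-218) - 2*(-114)) + ((4 + (-6 + 132)*(-3 + 132))/(9*(-6 + 132)) + (-52 - 1*115))) - 1*2950 = 1/((436 + 228) + ((⅑)*(4 + 126*129)/126 + (-52 - 115))) - 2950 = 1/(664 + ((⅑)*(1/126)*(4 + 16254) - 167)) - 2950 = 1/(664 + ((⅑)*(1/126)*16258 - 167)) - 2950 = 1/(664 + (8129/567 - 167)) - 2950 = 1/(664 - 86560/567) - 2950 = 1/(289928/567) - 2950 = 567/289928 - 2950 = -855287033/289928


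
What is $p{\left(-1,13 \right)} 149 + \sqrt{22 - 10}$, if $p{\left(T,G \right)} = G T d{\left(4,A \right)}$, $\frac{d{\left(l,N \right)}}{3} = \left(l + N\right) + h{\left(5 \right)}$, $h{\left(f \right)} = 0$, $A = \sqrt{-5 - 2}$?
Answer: $-23244 + 2 \sqrt{3} - 5811 i \sqrt{7} \approx -23241.0 - 15374.0 i$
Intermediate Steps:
$A = i \sqrt{7}$ ($A = \sqrt{-7} = i \sqrt{7} \approx 2.6458 i$)
$d{\left(l,N \right)} = 3 N + 3 l$ ($d{\left(l,N \right)} = 3 \left(\left(l + N\right) + 0\right) = 3 \left(\left(N + l\right) + 0\right) = 3 \left(N + l\right) = 3 N + 3 l$)
$p{\left(T,G \right)} = G T \left(12 + 3 i \sqrt{7}\right)$ ($p{\left(T,G \right)} = G T \left(3 i \sqrt{7} + 3 \cdot 4\right) = G T \left(3 i \sqrt{7} + 12\right) = G T \left(12 + 3 i \sqrt{7}\right)$)
$p{\left(-1,13 \right)} 149 + \sqrt{22 - 10} = 3 \cdot 13 \left(-1\right) \left(4 + i \sqrt{7}\right) 149 + \sqrt{22 - 10} = \left(-156 - 39 i \sqrt{7}\right) 149 + \sqrt{12} = \left(-23244 - 5811 i \sqrt{7}\right) + 2 \sqrt{3} = -23244 + 2 \sqrt{3} - 5811 i \sqrt{7}$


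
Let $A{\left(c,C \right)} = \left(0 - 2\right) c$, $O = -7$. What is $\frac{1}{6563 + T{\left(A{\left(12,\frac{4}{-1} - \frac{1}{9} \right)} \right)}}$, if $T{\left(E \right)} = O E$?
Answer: $\frac{1}{6731} \approx 0.00014857$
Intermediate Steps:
$A{\left(c,C \right)} = - 2 c$
$T{\left(E \right)} = - 7 E$
$\frac{1}{6563 + T{\left(A{\left(12,\frac{4}{-1} - \frac{1}{9} \right)} \right)}} = \frac{1}{6563 - 7 \left(\left(-2\right) 12\right)} = \frac{1}{6563 - -168} = \frac{1}{6563 + 168} = \frac{1}{6731}$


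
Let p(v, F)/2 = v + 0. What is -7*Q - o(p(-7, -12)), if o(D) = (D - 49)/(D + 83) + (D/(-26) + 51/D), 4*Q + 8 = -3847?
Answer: 56513239/8372 ≈ 6750.3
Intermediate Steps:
p(v, F) = 2*v (p(v, F) = 2*(v + 0) = 2*v)
Q = -3855/4 (Q = -2 + (1/4)*(-3847) = -2 - 3847/4 = -3855/4 ≈ -963.75)
o(D) = 51/D - D/26 + (-49 + D)/(83 + D) (o(D) = (-49 + D)/(83 + D) + (D*(-1/26) + 51/D) = (-49 + D)/(83 + D) + (-D/26 + 51/D) = (-49 + D)/(83 + D) + (51/D - D/26) = 51/D - D/26 + (-49 + D)/(83 + D))
-7*Q - o(p(-7, -12)) = -7*(-3855/4) - (110058 - (2*(-7))**3 - 57*(2*(-7))**2 + 52*(2*(-7)))/(26*(2*(-7))*(83 + 2*(-7))) = 26985/4 - (110058 - 1*(-14)**3 - 57*(-14)**2 + 52*(-14))/(26*(-14)*(83 - 14)) = 26985/4 - (-1)*(110058 - 1*(-2744) - 57*196 - 728)/(26*14*69) = 26985/4 - (-1)*(110058 + 2744 - 11172 - 728)/(26*14*69) = 26985/4 - (-1)*100902/(26*14*69) = 26985/4 - 1*(-16817/4186) = 26985/4 + 16817/4186 = 56513239/8372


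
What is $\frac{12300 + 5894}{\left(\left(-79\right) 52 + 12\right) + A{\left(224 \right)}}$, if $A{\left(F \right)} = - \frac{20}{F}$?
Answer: $- \frac{1018864}{229381} \approx -4.4418$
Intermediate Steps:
$\frac{12300 + 5894}{\left(\left(-79\right) 52 + 12\right) + A{\left(224 \right)}} = \frac{12300 + 5894}{\left(\left(-79\right) 52 + 12\right) - \frac{20}{224}} = \frac{18194}{\left(-4108 + 12\right) - \frac{5}{56}} = \frac{18194}{-4096 - \frac{5}{56}} = \frac{18194}{- \frac{229381}{56}} = 18194 \left(- \frac{56}{229381}\right) = - \frac{1018864}{229381}$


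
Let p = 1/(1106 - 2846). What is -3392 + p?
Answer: -5902081/1740 ≈ -3392.0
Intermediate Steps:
p = -1/1740 (p = 1/(-1740) = -1/1740 ≈ -0.00057471)
-3392 + p = -3392 - 1/1740 = -5902081/1740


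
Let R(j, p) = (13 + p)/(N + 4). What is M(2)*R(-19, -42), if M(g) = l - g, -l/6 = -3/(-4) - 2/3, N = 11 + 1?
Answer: 145/32 ≈ 4.5313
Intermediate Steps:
N = 12
l = -1/2 (l = -6*(-3/(-4) - 2/3) = -6*(-3*(-1/4) - 2*1/3) = -6*(3/4 - 2/3) = -6*1/12 = -1/2 ≈ -0.50000)
R(j, p) = 13/16 + p/16 (R(j, p) = (13 + p)/(12 + 4) = (13 + p)/16 = (13 + p)*(1/16) = 13/16 + p/16)
M(g) = -1/2 - g
M(2)*R(-19, -42) = (-1/2 - 1*2)*(13/16 + (1/16)*(-42)) = (-1/2 - 2)*(13/16 - 21/8) = -5/2*(-29/16) = 145/32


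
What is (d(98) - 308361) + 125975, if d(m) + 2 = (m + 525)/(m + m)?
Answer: -5106775/28 ≈ -1.8238e+5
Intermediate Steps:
d(m) = -2 + (525 + m)/(2*m) (d(m) = -2 + (m + 525)/(m + m) = -2 + (525 + m)/((2*m)) = -2 + (525 + m)*(1/(2*m)) = -2 + (525 + m)/(2*m))
(d(98) - 308361) + 125975 = ((3/2)*(175 - 1*98)/98 - 308361) + 125975 = ((3/2)*(1/98)*(175 - 98) - 308361) + 125975 = ((3/2)*(1/98)*77 - 308361) + 125975 = (33/28 - 308361) + 125975 = -8634075/28 + 125975 = -5106775/28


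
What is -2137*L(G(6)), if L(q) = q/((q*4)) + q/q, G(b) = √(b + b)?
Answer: -10685/4 ≈ -2671.3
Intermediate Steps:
G(b) = √2*√b (G(b) = √(2*b) = √2*√b)
L(q) = 5/4 (L(q) = q/((4*q)) + 1 = q*(1/(4*q)) + 1 = ¼ + 1 = 5/4)
-2137*L(G(6)) = -2137*5/4 = -10685/4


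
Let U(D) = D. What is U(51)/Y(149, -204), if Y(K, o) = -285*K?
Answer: -17/14155 ≈ -0.0012010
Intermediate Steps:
U(51)/Y(149, -204) = 51/((-285*149)) = 51/(-42465) = 51*(-1/42465) = -17/14155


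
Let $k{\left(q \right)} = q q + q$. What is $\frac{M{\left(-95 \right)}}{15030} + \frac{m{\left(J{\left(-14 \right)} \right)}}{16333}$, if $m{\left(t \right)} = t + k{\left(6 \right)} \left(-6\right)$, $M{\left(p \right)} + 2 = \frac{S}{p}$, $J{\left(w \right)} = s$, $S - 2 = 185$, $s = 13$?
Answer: $- \frac{347413691}{23321074050} \approx -0.014897$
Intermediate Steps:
$S = 187$ ($S = 2 + 185 = 187$)
$J{\left(w \right)} = 13$
$k{\left(q \right)} = q + q^{2}$ ($k{\left(q \right)} = q^{2} + q = q + q^{2}$)
$M{\left(p \right)} = -2 + \frac{187}{p}$
$m{\left(t \right)} = -252 + t$ ($m{\left(t \right)} = t + 6 \left(1 + 6\right) \left(-6\right) = t + 6 \cdot 7 \left(-6\right) = t + 42 \left(-6\right) = t - 252 = -252 + t$)
$\frac{M{\left(-95 \right)}}{15030} + \frac{m{\left(J{\left(-14 \right)} \right)}}{16333} = \frac{-2 + \frac{187}{-95}}{15030} + \frac{-252 + 13}{16333} = \left(-2 + 187 \left(- \frac{1}{95}\right)\right) \frac{1}{15030} - \frac{239}{16333} = \left(-2 - \frac{187}{95}\right) \frac{1}{15030} - \frac{239}{16333} = \left(- \frac{377}{95}\right) \frac{1}{15030} - \frac{239}{16333} = - \frac{377}{1427850} - \frac{239}{16333} = - \frac{347413691}{23321074050}$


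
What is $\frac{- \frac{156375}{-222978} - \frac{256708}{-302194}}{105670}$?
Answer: $\frac{17415970529}{1186720132176740} \approx 1.4676 \cdot 10^{-5}$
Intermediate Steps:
$\frac{- \frac{156375}{-222978} - \frac{256708}{-302194}}{105670} = \left(\left(-156375\right) \left(- \frac{1}{222978}\right) - - \frac{128354}{151097}\right) \frac{1}{105670} = \left(\frac{52125}{74326} + \frac{128354}{151097}\right) \frac{1}{105670} = \frac{17415970529}{11230435622} \cdot \frac{1}{105670} = \frac{17415970529}{1186720132176740}$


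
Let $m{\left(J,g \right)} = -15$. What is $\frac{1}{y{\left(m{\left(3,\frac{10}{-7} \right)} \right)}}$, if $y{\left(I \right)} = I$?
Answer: $- \frac{1}{15} \approx -0.066667$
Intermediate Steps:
$\frac{1}{y{\left(m{\left(3,\frac{10}{-7} \right)} \right)}} = \frac{1}{-15} = - \frac{1}{15}$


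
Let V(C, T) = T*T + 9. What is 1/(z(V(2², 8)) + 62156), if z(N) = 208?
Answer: 1/62364 ≈ 1.6035e-5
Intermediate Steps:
V(C, T) = 9 + T² (V(C, T) = T² + 9 = 9 + T²)
1/(z(V(2², 8)) + 62156) = 1/(208 + 62156) = 1/62364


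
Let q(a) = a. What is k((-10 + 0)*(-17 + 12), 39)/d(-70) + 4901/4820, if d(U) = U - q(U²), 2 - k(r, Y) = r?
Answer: 2458933/2395540 ≈ 1.0265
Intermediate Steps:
k(r, Y) = 2 - r
d(U) = U - U²
k((-10 + 0)*(-17 + 12), 39)/d(-70) + 4901/4820 = (2 - (-10 + 0)*(-17 + 12))/((-70*(1 - 1*(-70)))) + 4901/4820 = (2 - (-10)*(-5))/((-70*(1 + 70))) + 4901*(1/4820) = (2 - 1*50)/((-70*71)) + 4901/4820 = (2 - 50)/(-4970) + 4901/4820 = -48*(-1/4970) + 4901/4820 = 24/2485 + 4901/4820 = 2458933/2395540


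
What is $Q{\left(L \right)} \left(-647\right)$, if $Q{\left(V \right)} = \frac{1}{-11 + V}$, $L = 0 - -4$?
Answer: $\frac{647}{7} \approx 92.429$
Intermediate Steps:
$L = 4$ ($L = 0 + 4 = 4$)
$Q{\left(L \right)} \left(-647\right) = \frac{1}{-11 + 4} \left(-647\right) = \frac{1}{-7} \left(-647\right) = \left(- \frac{1}{7}\right) \left(-647\right) = \frac{647}{7}$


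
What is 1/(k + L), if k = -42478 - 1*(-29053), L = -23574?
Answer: -1/36999 ≈ -2.7028e-5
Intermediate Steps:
k = -13425 (k = -42478 + 29053 = -13425)
1/(k + L) = 1/(-13425 - 23574) = 1/(-36999) = -1/36999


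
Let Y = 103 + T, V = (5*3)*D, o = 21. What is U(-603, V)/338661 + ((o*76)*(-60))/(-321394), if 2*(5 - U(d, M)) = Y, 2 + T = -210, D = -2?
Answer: 32449300303/108843613434 ≈ 0.29813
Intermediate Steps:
T = -212 (T = -2 - 210 = -212)
V = -30 (V = (5*3)*(-2) = 15*(-2) = -30)
Y = -109 (Y = 103 - 212 = -109)
U(d, M) = 119/2 (U(d, M) = 5 - ½*(-109) = 5 + 109/2 = 119/2)
U(-603, V)/338661 + ((o*76)*(-60))/(-321394) = (119/2)/338661 + ((21*76)*(-60))/(-321394) = (119/2)*(1/338661) + (1596*(-60))*(-1/321394) = 119/677322 - 95760*(-1/321394) = 119/677322 + 47880/160697 = 32449300303/108843613434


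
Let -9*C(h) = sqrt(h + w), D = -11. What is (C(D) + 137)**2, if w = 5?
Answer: (1233 - I*sqrt(6))**2/81 ≈ 18769.0 - 74.573*I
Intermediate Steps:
C(h) = -sqrt(5 + h)/9 (C(h) = -sqrt(h + 5)/9 = -sqrt(5 + h)/9)
(C(D) + 137)**2 = (-sqrt(5 - 11)/9 + 137)**2 = (-I*sqrt(6)/9 + 137)**2 = (137 - I*sqrt(6)/9)**2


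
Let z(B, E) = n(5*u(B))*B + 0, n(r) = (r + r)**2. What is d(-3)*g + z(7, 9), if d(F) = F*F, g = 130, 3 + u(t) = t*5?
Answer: 717970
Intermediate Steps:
u(t) = -3 + 5*t (u(t) = -3 + t*5 = -3 + 5*t)
n(r) = 4*r**2 (n(r) = (2*r)**2 = 4*r**2)
z(B, E) = 4*B*(-15 + 25*B)**2 (z(B, E) = (4*(5*(-3 + 5*B))**2)*B + 0 = (4*(-15 + 25*B)**2)*B + 0 = 4*B*(-15 + 25*B)**2 + 0 = 4*B*(-15 + 25*B)**2)
d(F) = F**2
d(-3)*g + z(7, 9) = (-3)**2*130 + 100*7*(-3 + 5*7)**2 = 9*130 + 100*7*(-3 + 35)**2 = 1170 + 100*7*32**2 = 1170 + 100*7*1024 = 1170 + 716800 = 717970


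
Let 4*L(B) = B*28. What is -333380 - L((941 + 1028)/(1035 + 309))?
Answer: -64010929/192 ≈ -3.3339e+5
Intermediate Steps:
L(B) = 7*B (L(B) = (B*28)/4 = (28*B)/4 = 7*B)
-333380 - L((941 + 1028)/(1035 + 309)) = -333380 - 7*(941 + 1028)/(1035 + 309) = -333380 - 7*1969/1344 = -333380 - 1*1969/192 = -333380 - 1969/192 = -64010929/192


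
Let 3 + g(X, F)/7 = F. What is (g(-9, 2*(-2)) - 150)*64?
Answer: -12736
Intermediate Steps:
g(X, F) = -21 + 7*F
(g(-9, 2*(-2)) - 150)*64 = ((-21 + 7*(2*(-2))) - 150)*64 = ((-21 + 7*(-4)) - 150)*64 = ((-21 - 28) - 150)*64 = (-49 - 150)*64 = -199*64 = -12736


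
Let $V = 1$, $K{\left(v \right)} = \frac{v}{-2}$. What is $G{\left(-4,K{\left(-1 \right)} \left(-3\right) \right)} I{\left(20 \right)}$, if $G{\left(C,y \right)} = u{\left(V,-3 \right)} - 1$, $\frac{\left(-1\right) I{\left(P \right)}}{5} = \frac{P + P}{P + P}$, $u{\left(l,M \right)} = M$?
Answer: $20$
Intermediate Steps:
$K{\left(v \right)} = - \frac{v}{2}$ ($K{\left(v \right)} = v \left(- \frac{1}{2}\right) = - \frac{v}{2}$)
$I{\left(P \right)} = -5$ ($I{\left(P \right)} = - 5 \frac{P + P}{P + P} = - 5 \frac{2 P}{2 P} = - 5 \cdot 2 P \frac{1}{2 P} = \left(-5\right) 1 = -5$)
$G{\left(C,y \right)} = -4$ ($G{\left(C,y \right)} = -3 - 1 = -4$)
$G{\left(-4,K{\left(-1 \right)} \left(-3\right) \right)} I{\left(20 \right)} = \left(-4\right) \left(-5\right) = 20$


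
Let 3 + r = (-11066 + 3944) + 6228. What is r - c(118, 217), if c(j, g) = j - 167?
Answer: -848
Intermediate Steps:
c(j, g) = -167 + j
r = -897 (r = -3 + ((-11066 + 3944) + 6228) = -3 + (-7122 + 6228) = -3 - 894 = -897)
r - c(118, 217) = -897 - (-167 + 118) = -897 - 1*(-49) = -897 + 49 = -848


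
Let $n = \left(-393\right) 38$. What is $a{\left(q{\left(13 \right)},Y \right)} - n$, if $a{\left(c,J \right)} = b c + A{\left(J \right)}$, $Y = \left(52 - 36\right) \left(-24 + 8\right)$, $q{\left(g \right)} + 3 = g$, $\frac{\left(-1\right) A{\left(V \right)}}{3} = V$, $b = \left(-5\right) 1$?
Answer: $15652$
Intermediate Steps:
$b = -5$
$A{\left(V \right)} = - 3 V$
$q{\left(g \right)} = -3 + g$
$Y = -256$ ($Y = 16 \left(-16\right) = -256$)
$n = -14934$
$a{\left(c,J \right)} = - 5 c - 3 J$
$a{\left(q{\left(13 \right)},Y \right)} - n = \left(- 5 \left(-3 + 13\right) - -768\right) - -14934 = \left(\left(-5\right) 10 + 768\right) + 14934 = \left(-50 + 768\right) + 14934 = 718 + 14934 = 15652$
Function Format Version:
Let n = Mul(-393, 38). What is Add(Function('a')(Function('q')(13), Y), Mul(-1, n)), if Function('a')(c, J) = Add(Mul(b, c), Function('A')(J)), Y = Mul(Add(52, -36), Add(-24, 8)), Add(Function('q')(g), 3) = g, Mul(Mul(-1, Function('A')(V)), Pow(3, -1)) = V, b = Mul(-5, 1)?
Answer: 15652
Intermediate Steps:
b = -5
Function('A')(V) = Mul(-3, V)
Function('q')(g) = Add(-3, g)
Y = -256 (Y = Mul(16, -16) = -256)
n = -14934
Function('a')(c, J) = Add(Mul(-5, c), Mul(-3, J))
Add(Function('a')(Function('q')(13), Y), Mul(-1, n)) = Add(Add(Mul(-5, Add(-3, 13)), Mul(-3, -256)), Mul(-1, -14934)) = Add(Add(Mul(-5, 10), 768), 14934) = Add(Add(-50, 768), 14934) = Add(718, 14934) = 15652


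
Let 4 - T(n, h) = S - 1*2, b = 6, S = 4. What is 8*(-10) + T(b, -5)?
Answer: -78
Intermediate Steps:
T(n, h) = 2 (T(n, h) = 4 - (4 - 1*2) = 4 - (4 - 2) = 4 - 1*2 = 4 - 2 = 2)
8*(-10) + T(b, -5) = 8*(-10) + 2 = -80 + 2 = -78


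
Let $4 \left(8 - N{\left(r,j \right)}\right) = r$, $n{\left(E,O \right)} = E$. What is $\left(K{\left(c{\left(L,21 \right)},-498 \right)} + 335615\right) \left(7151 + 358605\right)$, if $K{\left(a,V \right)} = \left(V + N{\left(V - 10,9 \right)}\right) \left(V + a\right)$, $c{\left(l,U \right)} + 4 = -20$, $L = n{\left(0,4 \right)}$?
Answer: $192058841356$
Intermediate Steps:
$L = 0$
$N{\left(r,j \right)} = 8 - \frac{r}{4}$
$c{\left(l,U \right)} = -24$ ($c{\left(l,U \right)} = -4 - 20 = -24$)
$K{\left(a,V \right)} = \left(\frac{21}{2} + \frac{3 V}{4}\right) \left(V + a\right)$ ($K{\left(a,V \right)} = \left(V - \left(-8 + \frac{V - 10}{4}\right)\right) \left(V + a\right) = \left(V - \left(-8 + \frac{-10 + V}{4}\right)\right) \left(V + a\right) = \left(V + \left(8 - \left(- \frac{5}{2} + \frac{V}{4}\right)\right)\right) \left(V + a\right) = \left(V - \left(- \frac{21}{2} + \frac{V}{4}\right)\right) \left(V + a\right) = \left(\frac{21}{2} + \frac{3 V}{4}\right) \left(V + a\right)$)
$\left(K{\left(c{\left(L,21 \right)},-498 \right)} + 335615\right) \left(7151 + 358605\right) = \left(\left(\frac{3 \left(-498\right)^{2}}{4} + \frac{21}{2} \left(-498\right) + \frac{21}{2} \left(-24\right) + \frac{3}{4} \left(-498\right) \left(-24\right)\right) + 335615\right) \left(7151 + 358605\right) = \left(\left(\frac{3}{4} \cdot 248004 - 5229 - 252 + 8964\right) + 335615\right) 365756 = \left(\left(186003 - 5229 - 252 + 8964\right) + 335615\right) 365756 = \left(189486 + 335615\right) 365756 = 525101 \cdot 365756 = 192058841356$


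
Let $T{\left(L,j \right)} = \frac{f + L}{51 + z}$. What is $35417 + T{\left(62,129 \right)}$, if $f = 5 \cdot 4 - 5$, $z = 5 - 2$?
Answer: $\frac{1912595}{54} \approx 35418.0$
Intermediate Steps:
$z = 3$ ($z = 5 - 2 = 3$)
$f = 15$ ($f = 20 - 5 = 15$)
$T{\left(L,j \right)} = \frac{5}{18} + \frac{L}{54}$ ($T{\left(L,j \right)} = \frac{15 + L}{51 + 3} = \frac{15 + L}{54} = \left(15 + L\right) \frac{1}{54} = \frac{5}{18} + \frac{L}{54}$)
$35417 + T{\left(62,129 \right)} = 35417 + \left(\frac{5}{18} + \frac{1}{54} \cdot 62\right) = 35417 + \left(\frac{5}{18} + \frac{31}{27}\right) = 35417 + \frac{77}{54} = \frac{1912595}{54}$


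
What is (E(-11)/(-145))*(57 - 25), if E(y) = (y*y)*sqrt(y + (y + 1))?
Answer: -3872*I*sqrt(21)/145 ≈ -122.37*I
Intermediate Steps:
E(y) = y**2*sqrt(1 + 2*y) (E(y) = y**2*sqrt(y + (1 + y)) = y**2*sqrt(1 + 2*y))
(E(-11)/(-145))*(57 - 25) = (((-11)**2*sqrt(1 + 2*(-11)))/(-145))*(57 - 25) = ((121*sqrt(1 - 22))*(-1/145))*32 = ((121*sqrt(-21))*(-1/145))*32 = ((121*(I*sqrt(21)))*(-1/145))*32 = ((121*I*sqrt(21))*(-1/145))*32 = -121*I*sqrt(21)/145*32 = -3872*I*sqrt(21)/145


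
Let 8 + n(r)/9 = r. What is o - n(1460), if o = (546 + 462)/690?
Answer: -1502652/115 ≈ -13067.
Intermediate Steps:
n(r) = -72 + 9*r
o = 168/115 (o = 1008*(1/690) = 168/115 ≈ 1.4609)
o - n(1460) = 168/115 - (-72 + 9*1460) = 168/115 - (-72 + 13140) = 168/115 - 1*13068 = 168/115 - 13068 = -1502652/115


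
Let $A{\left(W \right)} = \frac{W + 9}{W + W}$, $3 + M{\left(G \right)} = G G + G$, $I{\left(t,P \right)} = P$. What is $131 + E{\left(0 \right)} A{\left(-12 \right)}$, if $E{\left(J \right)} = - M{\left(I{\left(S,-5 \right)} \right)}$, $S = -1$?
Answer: $\frac{1031}{8} \approx 128.88$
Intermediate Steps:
$M{\left(G \right)} = -3 + G + G^{2}$ ($M{\left(G \right)} = -3 + \left(G G + G\right) = -3 + \left(G^{2} + G\right) = -3 + \left(G + G^{2}\right) = -3 + G + G^{2}$)
$A{\left(W \right)} = \frac{9 + W}{2 W}$
$E{\left(J \right)} = -17$ ($E{\left(J \right)} = - (-3 - 5 + \left(-5\right)^{2}) = - (-3 - 5 + 25) = \left(-1\right) 17 = -17$)
$131 + E{\left(0 \right)} A{\left(-12 \right)} = 131 - 17 \frac{9 - 12}{2 \left(-12\right)} = 131 - 17 \cdot \frac{1}{2} \left(- \frac{1}{12}\right) \left(-3\right) = 131 - \frac{17}{8} = \frac{1031}{8}$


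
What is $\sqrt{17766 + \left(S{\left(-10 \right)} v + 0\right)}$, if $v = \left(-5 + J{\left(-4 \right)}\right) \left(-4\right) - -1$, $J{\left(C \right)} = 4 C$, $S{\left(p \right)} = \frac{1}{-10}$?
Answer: $\frac{\sqrt{71030}}{2} \approx 133.26$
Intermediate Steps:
$S{\left(p \right)} = - \frac{1}{10}$
$v = 85$ ($v = \left(-5 + 4 \left(-4\right)\right) \left(-4\right) - -1 = \left(-5 - 16\right) \left(-4\right) + 1 = \left(-21\right) \left(-4\right) + 1 = 84 + 1 = 85$)
$\sqrt{17766 + \left(S{\left(-10 \right)} v + 0\right)} = \sqrt{17766 + \left(\left(- \frac{1}{10}\right) 85 + 0\right)} = \sqrt{17766 + \left(- \frac{17}{2} + 0\right)} = \sqrt{17766 - \frac{17}{2}} = \sqrt{\frac{35515}{2}} = \frac{\sqrt{71030}}{2}$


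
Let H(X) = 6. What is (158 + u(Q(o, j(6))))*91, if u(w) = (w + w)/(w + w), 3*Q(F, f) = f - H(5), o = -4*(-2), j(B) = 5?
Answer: 14469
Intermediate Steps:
o = 8
Q(F, f) = -2 + f/3 (Q(F, f) = (f - 1*6)/3 = (f - 6)/3 = (-6 + f)/3 = -2 + f/3)
u(w) = 1 (u(w) = (2*w)/((2*w)) = (2*w)*(1/(2*w)) = 1)
(158 + u(Q(o, j(6))))*91 = (158 + 1)*91 = 159*91 = 14469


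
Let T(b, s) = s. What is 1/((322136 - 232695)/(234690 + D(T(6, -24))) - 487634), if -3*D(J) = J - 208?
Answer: -704302/343441333145 ≈ -2.0507e-6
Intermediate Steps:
D(J) = 208/3 - J/3 (D(J) = -(J - 208)/3 = -(-208 + J)/3 = 208/3 - J/3)
1/((322136 - 232695)/(234690 + D(T(6, -24))) - 487634) = 1/((322136 - 232695)/(234690 + (208/3 - ⅓*(-24))) - 487634) = 1/(89441/(234690 + (208/3 + 8)) - 487634) = 1/(89441/(234690 + 232/3) - 487634) = 1/(89441/(704302/3) - 487634) = 1/(89441*(3/704302) - 487634) = 1/(268323/704302 - 487634) = 1/(-343441333145/704302) = -704302/343441333145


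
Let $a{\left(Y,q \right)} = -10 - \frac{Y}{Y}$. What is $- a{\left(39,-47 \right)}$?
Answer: $11$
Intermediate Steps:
$a{\left(Y,q \right)} = -11$ ($a{\left(Y,q \right)} = -10 - 1 = -11$)
$- a{\left(39,-47 \right)} = \left(-1\right) \left(-11\right) = 11$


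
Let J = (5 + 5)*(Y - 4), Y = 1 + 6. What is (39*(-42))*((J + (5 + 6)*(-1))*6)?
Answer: -186732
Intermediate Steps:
Y = 7
J = 30 (J = (5 + 5)*(7 - 4) = 10*3 = 30)
(39*(-42))*((J + (5 + 6)*(-1))*6) = (39*(-42))*((30 + (5 + 6)*(-1))*6) = -1638*(30 + 11*(-1))*6 = -1638*(30 - 11)*6 = -31122*6 = -1638*114 = -186732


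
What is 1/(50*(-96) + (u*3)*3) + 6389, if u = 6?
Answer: 30322193/4746 ≈ 6389.0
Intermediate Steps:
1/(50*(-96) + (u*3)*3) + 6389 = 1/(50*(-96) + (6*3)*3) + 6389 = 1/(-4800 + 18*3) + 6389 = 1/(-4800 + 54) + 6389 = 1/(-4746) + 6389 = -1/4746 + 6389 = 30322193/4746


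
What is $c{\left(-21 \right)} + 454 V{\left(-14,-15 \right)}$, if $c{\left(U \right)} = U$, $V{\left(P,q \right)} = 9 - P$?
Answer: $10421$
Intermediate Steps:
$c{\left(-21 \right)} + 454 V{\left(-14,-15 \right)} = -21 + 454 \left(9 - -14\right) = -21 + 454 \left(9 + 14\right) = -21 + 454 \cdot 23 = -21 + 10442 = 10421$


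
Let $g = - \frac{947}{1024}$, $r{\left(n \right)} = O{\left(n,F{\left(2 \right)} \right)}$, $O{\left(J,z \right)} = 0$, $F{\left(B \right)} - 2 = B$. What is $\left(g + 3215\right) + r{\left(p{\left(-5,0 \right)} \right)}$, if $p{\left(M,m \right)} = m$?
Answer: $\frac{3291213}{1024} \approx 3214.1$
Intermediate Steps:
$F{\left(B \right)} = 2 + B$
$r{\left(n \right)} = 0$
$g = - \frac{947}{1024}$ ($g = \left(-947\right) \frac{1}{1024} = - \frac{947}{1024} \approx -0.9248$)
$\left(g + 3215\right) + r{\left(p{\left(-5,0 \right)} \right)} = \left(- \frac{947}{1024} + 3215\right) + 0 = \frac{3291213}{1024} + 0 = \frac{3291213}{1024}$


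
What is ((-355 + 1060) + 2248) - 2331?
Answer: 622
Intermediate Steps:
((-355 + 1060) + 2248) - 2331 = (705 + 2248) - 2331 = 2953 - 2331 = 622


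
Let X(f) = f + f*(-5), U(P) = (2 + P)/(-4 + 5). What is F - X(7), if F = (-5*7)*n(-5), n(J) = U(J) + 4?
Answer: -7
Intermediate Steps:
U(P) = 2 + P (U(P) = (2 + P)/1 = (2 + P)*1 = 2 + P)
n(J) = 6 + J (n(J) = (2 + J) + 4 = 6 + J)
X(f) = -4*f (X(f) = f - 5*f = -4*f)
F = -35 (F = (-5*7)*(6 - 5) = -35*1 = -35)
F - X(7) = -35 - (-4)*7 = -35 - 1*(-28) = -35 + 28 = -7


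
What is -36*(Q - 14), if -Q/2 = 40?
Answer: 3384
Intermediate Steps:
Q = -80 (Q = -2*40 = -80)
-36*(Q - 14) = -36*(-80 - 14) = -36*(-94) = 3384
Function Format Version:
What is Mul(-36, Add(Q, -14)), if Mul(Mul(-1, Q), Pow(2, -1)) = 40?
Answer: 3384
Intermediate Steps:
Q = -80 (Q = Mul(-2, 40) = -80)
Mul(-36, Add(Q, -14)) = Mul(-36, Add(-80, -14)) = Mul(-36, -94) = 3384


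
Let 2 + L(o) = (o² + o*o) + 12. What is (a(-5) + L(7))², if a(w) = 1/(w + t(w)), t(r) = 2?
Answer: 104329/9 ≈ 11592.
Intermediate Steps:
L(o) = 10 + 2*o² (L(o) = -2 + ((o² + o*o) + 12) = -2 + ((o² + o²) + 12) = -2 + (2*o² + 12) = -2 + (12 + 2*o²) = 10 + 2*o²)
a(w) = 1/(2 + w) (a(w) = 1/(w + 2) = 1/(2 + w))
(a(-5) + L(7))² = (1/(2 - 5) + (10 + 2*7²))² = (1/(-3) + (10 + 2*49))² = (-⅓ + (10 + 98))² = (-⅓ + 108)² = (323/3)² = 104329/9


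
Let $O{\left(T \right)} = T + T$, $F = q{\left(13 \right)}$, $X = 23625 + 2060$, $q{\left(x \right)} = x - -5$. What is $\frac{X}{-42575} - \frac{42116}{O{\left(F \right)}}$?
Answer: $- \frac{89700668}{76635} \approx -1170.5$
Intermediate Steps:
$q{\left(x \right)} = 5 + x$ ($q{\left(x \right)} = x + 5 = 5 + x$)
$X = 25685$
$F = 18$ ($F = 5 + 13 = 18$)
$O{\left(T \right)} = 2 T$
$\frac{X}{-42575} - \frac{42116}{O{\left(F \right)}} = \frac{25685}{-42575} - \frac{42116}{2 \cdot 18} = 25685 \left(- \frac{1}{42575}\right) - \frac{42116}{36} = - \frac{5137}{8515} - \frac{10529}{9} = - \frac{89700668}{76635}$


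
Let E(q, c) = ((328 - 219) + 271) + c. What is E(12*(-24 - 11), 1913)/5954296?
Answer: 2293/5954296 ≈ 0.00038510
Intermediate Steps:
E(q, c) = 380 + c (E(q, c) = (109 + 271) + c = 380 + c)
E(12*(-24 - 11), 1913)/5954296 = (380 + 1913)/5954296 = 2293*(1/5954296) = 2293/5954296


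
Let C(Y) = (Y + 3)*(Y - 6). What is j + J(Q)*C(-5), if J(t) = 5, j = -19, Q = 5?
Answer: 91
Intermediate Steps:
C(Y) = (-6 + Y)*(3 + Y) (C(Y) = (3 + Y)*(-6 + Y) = (-6 + Y)*(3 + Y))
j + J(Q)*C(-5) = -19 + 5*(-18 + (-5)**2 - 3*(-5)) = -19 + 5*(-18 + 25 + 15) = -19 + 5*22 = -19 + 110 = 91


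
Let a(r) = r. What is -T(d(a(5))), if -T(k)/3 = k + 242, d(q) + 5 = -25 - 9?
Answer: 609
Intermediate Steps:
d(q) = -39 (d(q) = -5 + (-25 - 9) = -5 - 34 = -39)
T(k) = -726 - 3*k (T(k) = -3*(k + 242) = -3*(242 + k) = -726 - 3*k)
-T(d(a(5))) = -(-726 - 3*(-39)) = -(-726 + 117) = -1*(-609) = 609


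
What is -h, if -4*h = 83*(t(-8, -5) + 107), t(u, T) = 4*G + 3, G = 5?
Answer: 5395/2 ≈ 2697.5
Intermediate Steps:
t(u, T) = 23 (t(u, T) = 4*5 + 3 = 20 + 3 = 23)
h = -5395/2 (h = -83*(23 + 107)/4 = -83*130/4 = -1/4*10790 = -5395/2 ≈ -2697.5)
-h = -1*(-5395/2) = 5395/2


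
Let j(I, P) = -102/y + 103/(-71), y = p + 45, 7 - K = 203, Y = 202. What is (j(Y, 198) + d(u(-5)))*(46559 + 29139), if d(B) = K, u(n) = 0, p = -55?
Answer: -5031948852/355 ≈ -1.4174e+7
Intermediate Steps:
K = -196 (K = 7 - 1*203 = 7 - 203 = -196)
d(B) = -196
y = -10 (y = -55 + 45 = -10)
j(I, P) = 3106/355 (j(I, P) = -102/(-10) + 103/(-71) = -102*(-⅒) + 103*(-1/71) = 51/5 - 103/71 = 3106/355)
(j(Y, 198) + d(u(-5)))*(46559 + 29139) = (3106/355 - 196)*(46559 + 29139) = -66474/355*75698 = -5031948852/355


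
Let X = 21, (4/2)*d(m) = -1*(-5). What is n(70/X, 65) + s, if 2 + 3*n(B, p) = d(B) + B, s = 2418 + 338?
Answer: 49631/18 ≈ 2757.3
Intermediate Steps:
d(m) = 5/2 (d(m) = (-1*(-5))/2 = (½)*5 = 5/2)
s = 2756
n(B, p) = ⅙ + B/3 (n(B, p) = -⅔ + (5/2 + B)/3 = -⅔ + (⅚ + B/3) = ⅙ + B/3)
n(70/X, 65) + s = (⅙ + (70/21)/3) + 2756 = (⅙ + (70*(1/21))/3) + 2756 = (⅙ + (⅓)*(10/3)) + 2756 = (⅙ + 10/9) + 2756 = 23/18 + 2756 = 49631/18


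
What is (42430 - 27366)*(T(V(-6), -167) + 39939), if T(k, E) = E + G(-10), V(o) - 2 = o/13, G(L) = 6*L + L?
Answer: 598070928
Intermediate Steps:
G(L) = 7*L
V(o) = 2 + o/13
T(k, E) = -70 + E (T(k, E) = E + 7*(-10) = E - 70 = -70 + E)
(42430 - 27366)*(T(V(-6), -167) + 39939) = (42430 - 27366)*((-70 - 167) + 39939) = 15064*(-237 + 39939) = 15064*39702 = 598070928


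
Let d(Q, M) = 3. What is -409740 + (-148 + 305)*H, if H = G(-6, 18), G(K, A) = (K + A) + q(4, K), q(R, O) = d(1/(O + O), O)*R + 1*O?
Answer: -406914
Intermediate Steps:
q(R, O) = O + 3*R (q(R, O) = 3*R + 1*O = 3*R + O = O + 3*R)
G(K, A) = 12 + A + 2*K (G(K, A) = (K + A) + (K + 3*4) = (A + K) + (K + 12) = (A + K) + (12 + K) = 12 + A + 2*K)
H = 18 (H = 12 + 18 + 2*(-6) = 12 + 18 - 12 = 18)
-409740 + (-148 + 305)*H = -409740 + (-148 + 305)*18 = -409740 + 157*18 = -409740 + 2826 = -406914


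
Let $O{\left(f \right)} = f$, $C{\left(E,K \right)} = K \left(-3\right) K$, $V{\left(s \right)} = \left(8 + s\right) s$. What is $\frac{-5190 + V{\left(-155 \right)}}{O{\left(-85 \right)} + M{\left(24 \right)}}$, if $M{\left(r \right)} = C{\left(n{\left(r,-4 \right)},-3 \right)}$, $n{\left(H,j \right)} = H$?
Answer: $- \frac{17595}{112} \approx -157.1$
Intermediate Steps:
$V{\left(s \right)} = s \left(8 + s\right)$
$C{\left(E,K \right)} = - 3 K^{2}$ ($C{\left(E,K \right)} = - 3 K K = - 3 K^{2}$)
$M{\left(r \right)} = -27$ ($M{\left(r \right)} = - 3 \left(-3\right)^{2} = \left(-3\right) 9 = -27$)
$\frac{-5190 + V{\left(-155 \right)}}{O{\left(-85 \right)} + M{\left(24 \right)}} = \frac{-5190 - 155 \left(8 - 155\right)}{-85 - 27} = \frac{-5190 - -22785}{-112} = \left(-5190 + 22785\right) \left(- \frac{1}{112}\right) = 17595 \left(- \frac{1}{112}\right) = - \frac{17595}{112}$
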